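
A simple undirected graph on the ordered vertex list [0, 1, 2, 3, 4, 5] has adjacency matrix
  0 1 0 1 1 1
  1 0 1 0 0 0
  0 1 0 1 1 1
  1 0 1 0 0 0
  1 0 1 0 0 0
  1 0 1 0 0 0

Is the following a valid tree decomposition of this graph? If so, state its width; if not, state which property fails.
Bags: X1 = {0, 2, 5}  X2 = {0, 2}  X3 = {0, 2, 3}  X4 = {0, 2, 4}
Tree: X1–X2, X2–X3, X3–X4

A tree decomposition must satisfy three properties: every vertex lies in some bag; for every edge, both endpoints lie together in some bag; and for every vertex, the bags containing it form a connected subtree. Here vertex 1 appears in no bag, so the decomposition is invalid.

No — vertex 1 appears in no bag.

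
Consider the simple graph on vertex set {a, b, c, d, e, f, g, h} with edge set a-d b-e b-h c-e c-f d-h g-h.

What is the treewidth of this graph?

1

A width-1 tree decomposition is:
Bags: B1 = {b, e}  B2 = {c, e}  B3 = {b, h}  B4 = {g, h}  B5 = {d, h}  B6 = {c, f}  B7 = {a, d}
Tree: B1–B2, B1–B3, B3–B4, B4–B5, B2–B6, B5–B7
Every bag has size at most 2, so the width is 2 − 1 = 1 and tw(G) ≤ 1. Any graph with an edge has treewidth ≥ 1, and G has the edge b–e. Therefore the treewidth is 1.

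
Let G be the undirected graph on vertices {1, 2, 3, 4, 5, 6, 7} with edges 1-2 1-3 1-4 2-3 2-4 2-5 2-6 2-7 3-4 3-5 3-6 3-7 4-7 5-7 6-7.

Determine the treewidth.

A width-3 tree decomposition is:
Bags: B1 = {1, 2, 3, 4}  B2 = {2, 3, 4, 7}  B3 = {2, 3, 6, 7}  B4 = {2, 3, 5, 7}
Tree: B1–B2, B2–B3, B2–B4
The largest bag has 4 vertices, giving width 3; this decomposition certifies tw(G) ≤ 3. Conversely, {1, 2, 3, 4} is a clique of size 4, and the vertices of any clique must share a bag in every tree decomposition; so some bag has ≥ 4 vertices and tw(G) ≥ 3. Combining the bounds, tw(G) = 3.

3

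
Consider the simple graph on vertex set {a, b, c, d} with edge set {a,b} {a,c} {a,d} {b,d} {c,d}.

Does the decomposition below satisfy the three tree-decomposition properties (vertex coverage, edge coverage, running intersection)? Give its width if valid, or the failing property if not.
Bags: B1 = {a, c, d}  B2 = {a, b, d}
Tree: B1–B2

Yes; width 2.

Vertex coverage: the bags together contain {a, b, c, d}, the full vertex set. Edge coverage: each edge of G has both endpoints in at least one bag. Running intersection: for every vertex, the bags containing it form a connected subtree. All three properties hold, so this is a valid tree decomposition of width max|bag| − 1 = 2, and hence tw(G) ≤ 2.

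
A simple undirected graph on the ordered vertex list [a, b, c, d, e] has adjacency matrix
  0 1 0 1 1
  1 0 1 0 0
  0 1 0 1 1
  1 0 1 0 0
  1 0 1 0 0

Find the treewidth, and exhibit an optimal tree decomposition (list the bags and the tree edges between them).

Treewidth 2.
Bags: B1 = {a, c, e}  B2 = {a, c, d}  B3 = {a, b, c}
Tree: B1–B2, B2–B3

The largest bag has 3 vertices, giving width 2; this decomposition certifies tw(G) ≤ 2. The edges a–e–c–d–a form a cycle, so G is not a tree and its treewidth is at least 2. Hence tw(G) = 2 exactly.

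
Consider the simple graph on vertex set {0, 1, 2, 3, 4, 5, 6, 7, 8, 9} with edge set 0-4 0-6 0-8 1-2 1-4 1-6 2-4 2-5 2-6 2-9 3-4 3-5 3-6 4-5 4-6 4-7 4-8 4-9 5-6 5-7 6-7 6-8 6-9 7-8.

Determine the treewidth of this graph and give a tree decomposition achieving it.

The largest bag has 4 vertices, giving width 3; this decomposition certifies tw(G) ≤ 3. Conversely, {0, 4, 6, 8} is a clique of size 4, and the vertices of any clique must share a bag in every tree decomposition; so some bag has ≥ 4 vertices and tw(G) ≥ 3. Combining the bounds, tw(G) = 3.

Treewidth 3.
One such decomposition:
Bags: B1 = {2, 4, 6, 9}  B2 = {2, 4, 5, 6}  B3 = {3, 4, 5, 6}  B4 = {1, 2, 4, 6}  B5 = {4, 5, 6, 7}  B6 = {4, 6, 7, 8}  B7 = {0, 4, 6, 8}
Tree: B1–B2, B2–B3, B1–B4, B3–B5, B5–B6, B6–B7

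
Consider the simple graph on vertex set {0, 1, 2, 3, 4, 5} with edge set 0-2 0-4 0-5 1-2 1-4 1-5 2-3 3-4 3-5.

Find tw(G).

3

A width-3 tree decomposition is:
Bags: B1 = {1, 2, 4, 5}  B2 = {0, 2, 4, 5}  B3 = {2, 3, 4, 5}
Tree: B1–B2, B2–B3
The largest bag has 4 vertices, giving width 3; this decomposition certifies tw(G) ≤ 3. For the lower bound: the 4 vertex sets {1,4}, {0,2}, {5}, {3} are disjoint, each induces a connected subgraph, and every pair is joined by at least one edge of G. Contracting each set to a single vertex therefore yields K_{4} as a minor, and since treewidth is minor-monotone, tw(G) ≥ tw(K_{4}) = 3. Therefore the treewidth is 3.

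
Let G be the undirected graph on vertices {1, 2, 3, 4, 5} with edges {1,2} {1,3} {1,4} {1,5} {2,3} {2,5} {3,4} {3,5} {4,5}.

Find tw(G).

3

A width-3 tree decomposition is:
Bags: B1 = {1, 2, 3, 5}  B2 = {1, 3, 4, 5}
Tree: B1–B2
Each bag holds 4 vertices, so the decomposition has width 3, which upper-bounds the treewidth. For the lower bound, the 4 vertices {1, 2, 3, 5} are pairwise adjacent, and any tree decomposition puts a clique entirely inside one bag — forcing width ≥ 3. Combining the bounds, tw(G) = 3.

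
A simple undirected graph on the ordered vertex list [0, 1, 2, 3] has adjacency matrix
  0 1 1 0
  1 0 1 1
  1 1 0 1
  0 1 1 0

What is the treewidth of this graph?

2

A width-2 tree decomposition is:
Bags: B1 = {1, 2, 3}  B2 = {0, 1, 2}
Tree: B1–B2
Each bag holds 3 vertices, so the decomposition has width 2, which upper-bounds the treewidth. For the lower bound, the 3 vertices {0, 1, 2} are pairwise adjacent, and any tree decomposition puts a clique entirely inside one bag — forcing width ≥ 2. Hence tw(G) = 2 exactly.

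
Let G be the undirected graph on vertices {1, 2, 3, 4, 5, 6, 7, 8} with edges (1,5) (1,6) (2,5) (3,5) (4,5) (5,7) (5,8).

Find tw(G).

A width-1 tree decomposition is:
Bags: B1 = {1, 5}  B2 = {3, 5}  B3 = {4, 5}  B4 = {1, 6}  B5 = {2, 5}  B6 = {5, 7}  B7 = {5, 8}
Tree: B1–B2, B2–B3, B1–B4, B1–B5, B5–B6, B5–B7
Every bag has size at most 2, so the width is 2 − 1 = 1 and tw(G) ≤ 1. Since G has at least one edge (e.g. 1–5), it is not an edgeless graph, so tw(G) ≥ 1. Therefore the treewidth is 1.

1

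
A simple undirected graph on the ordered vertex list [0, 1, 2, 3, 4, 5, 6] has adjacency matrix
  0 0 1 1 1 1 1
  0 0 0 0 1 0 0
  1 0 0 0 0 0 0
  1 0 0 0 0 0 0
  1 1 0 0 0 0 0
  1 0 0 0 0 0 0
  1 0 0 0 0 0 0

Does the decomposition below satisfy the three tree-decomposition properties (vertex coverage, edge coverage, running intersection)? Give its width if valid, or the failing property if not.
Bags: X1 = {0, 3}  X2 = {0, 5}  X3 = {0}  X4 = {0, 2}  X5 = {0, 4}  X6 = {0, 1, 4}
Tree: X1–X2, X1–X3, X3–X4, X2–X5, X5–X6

A tree decomposition must satisfy three properties: every vertex lies in some bag; for every edge, both endpoints lie together in some bag; and for every vertex, the bags containing it form a connected subtree. Here vertex 6 appears in no bag, so the decomposition is invalid.

No — vertex 6 appears in no bag.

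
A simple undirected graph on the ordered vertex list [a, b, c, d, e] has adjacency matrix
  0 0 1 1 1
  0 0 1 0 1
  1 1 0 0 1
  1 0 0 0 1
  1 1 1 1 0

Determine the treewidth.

A width-2 tree decomposition is:
Bags: B1 = {b, c, e}  B2 = {a, c, e}  B3 = {a, d, e}
Tree: B1–B2, B2–B3
Each bag holds 3 vertices, so the decomposition has width 2, which upper-bounds the treewidth. Conversely, {a, d, e} is a clique of size 3, and the vertices of any clique must share a bag in every tree decomposition; so some bag has ≥ 3 vertices and tw(G) ≥ 2. Hence tw(G) = 2 exactly.

2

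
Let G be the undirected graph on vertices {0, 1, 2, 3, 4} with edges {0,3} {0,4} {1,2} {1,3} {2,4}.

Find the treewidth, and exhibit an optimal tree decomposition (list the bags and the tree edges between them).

Treewidth 2.
Bags: B1 = {0, 2, 4}  B2 = {0, 1, 2}  B3 = {0, 1, 3}
Tree: B1–B2, B2–B3

The largest bag has 3 vertices, giving width 2; this decomposition certifies tw(G) ≤ 2. Since 0–4–2–1–3–0 is a cycle in G, G is not acyclic. Forests are exactly the graphs of treewidth ≤ 1, so tw(G) ≥ 2. The upper and lower bounds meet at 2, so that is the treewidth.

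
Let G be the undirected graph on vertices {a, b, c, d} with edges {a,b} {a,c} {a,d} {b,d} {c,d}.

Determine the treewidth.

A width-2 tree decomposition is:
Bags: B1 = {a, b, d}  B2 = {a, c, d}
Tree: B1–B2
The largest bag has 3 vertices, giving width 2; this decomposition certifies tw(G) ≤ 2. Conversely, {a, c, d} is a clique of size 3, and the vertices of any clique must share a bag in every tree decomposition; so some bag has ≥ 3 vertices and tw(G) ≥ 2. Combining the bounds, tw(G) = 2.

2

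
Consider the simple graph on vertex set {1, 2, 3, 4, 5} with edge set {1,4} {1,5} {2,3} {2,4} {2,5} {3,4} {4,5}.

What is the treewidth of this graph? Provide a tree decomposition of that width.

Treewidth 2.
One optimal decomposition is:
Bags: B1 = {2, 4, 5}  B2 = {2, 3, 4}  B3 = {1, 4, 5}
Tree: B1–B2, B1–B3

The largest bag has 3 vertices, giving width 2; this decomposition certifies tw(G) ≤ 2. Conversely, {1, 4, 5} is a clique of size 3, and the vertices of any clique must share a bag in every tree decomposition; so some bag has ≥ 3 vertices and tw(G) ≥ 2. Therefore the treewidth is 2.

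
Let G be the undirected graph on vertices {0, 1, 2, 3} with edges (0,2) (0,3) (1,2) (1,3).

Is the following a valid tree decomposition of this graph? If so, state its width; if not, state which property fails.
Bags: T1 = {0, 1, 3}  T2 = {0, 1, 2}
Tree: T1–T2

Every vertex of G appears in some bag (union = {0, 1, 2, 3}); every edge is covered by a bag; and for each vertex v the set of bags containing v is connected in the bag tree. The decomposition is therefore valid. The largest bag has 3 vertices, so the width is 2.

Yes; width 2.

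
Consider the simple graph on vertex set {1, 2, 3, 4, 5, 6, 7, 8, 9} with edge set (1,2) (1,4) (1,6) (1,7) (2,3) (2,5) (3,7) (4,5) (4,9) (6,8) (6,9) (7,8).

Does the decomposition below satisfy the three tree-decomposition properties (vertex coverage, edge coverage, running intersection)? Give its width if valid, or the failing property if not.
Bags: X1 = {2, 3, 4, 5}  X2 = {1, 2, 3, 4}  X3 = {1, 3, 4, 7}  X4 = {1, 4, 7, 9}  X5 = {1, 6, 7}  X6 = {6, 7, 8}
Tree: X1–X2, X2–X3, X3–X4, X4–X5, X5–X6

A tree decomposition must satisfy three properties: every vertex lies in some bag; for every edge, both endpoints lie together in some bag; and for every vertex, the bags containing it form a connected subtree. Here edge (9,6) lies in no bag, so the decomposition is invalid.

No — edge (9,6) lies in no bag.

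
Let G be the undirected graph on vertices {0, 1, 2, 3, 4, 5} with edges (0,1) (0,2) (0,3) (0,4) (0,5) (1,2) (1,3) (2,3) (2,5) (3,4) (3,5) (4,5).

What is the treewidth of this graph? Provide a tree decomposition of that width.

The largest bag has 4 vertices, giving width 3; this decomposition certifies tw(G) ≤ 3. For the lower bound, the 4 vertices {0, 1, 2, 3} are pairwise adjacent, and any tree decomposition puts a clique entirely inside one bag — forcing width ≥ 3. Therefore the treewidth is 3.

Treewidth 3.
Bags: B1 = {0, 2, 3, 5}  B2 = {0, 1, 2, 3}  B3 = {0, 3, 4, 5}
Tree: B1–B2, B1–B3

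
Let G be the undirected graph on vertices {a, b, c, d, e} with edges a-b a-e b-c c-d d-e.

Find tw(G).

2

A width-2 tree decomposition is:
Bags: B1 = {c, d, e}  B2 = {b, c, e}  B3 = {a, b, e}
Tree: B1–B2, B2–B3
Each bag holds 3 vertices, so the decomposition has width 2, which upper-bounds the treewidth. Since e–d–c–b–a–e is a cycle in G, G is not acyclic. Forests are exactly the graphs of treewidth ≤ 1, so tw(G) ≥ 2. Combining the bounds, tw(G) = 2.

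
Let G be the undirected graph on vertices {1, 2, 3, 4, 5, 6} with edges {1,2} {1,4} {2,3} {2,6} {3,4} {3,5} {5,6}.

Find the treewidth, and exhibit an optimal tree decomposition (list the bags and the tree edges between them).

Every bag has size at most 3, so the width is 3 − 1 = 2 and tw(G) ≤ 2. For the lower bound, G contains the cycle 4–1–2–3–4, so G is not a forest; only forests have treewidth ≤ 1, hence tw(G) ≥ 2. Therefore the treewidth is 2.

Treewidth 2.
One such decomposition:
Bags: B1 = {1, 3, 4}  B2 = {1, 2, 3}  B3 = {2, 3, 5}  B4 = {2, 5, 6}
Tree: B1–B2, B2–B3, B3–B4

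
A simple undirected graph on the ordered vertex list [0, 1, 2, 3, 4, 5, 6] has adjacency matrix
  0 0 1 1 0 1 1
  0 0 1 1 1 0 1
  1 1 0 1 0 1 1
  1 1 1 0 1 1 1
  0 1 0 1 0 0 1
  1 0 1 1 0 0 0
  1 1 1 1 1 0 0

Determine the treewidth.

3

A width-3 tree decomposition is:
Bags: B1 = {0, 2, 3, 6}  B2 = {1, 2, 3, 6}  B3 = {1, 3, 4, 6}  B4 = {0, 2, 3, 5}
Tree: B1–B2, B2–B3, B1–B4
The largest bag has 4 vertices, giving width 3; this decomposition certifies tw(G) ≤ 3. Conversely, {0, 2, 3, 5} is a clique of size 4, and the vertices of any clique must share a bag in every tree decomposition; so some bag has ≥ 4 vertices and tw(G) ≥ 3. Hence tw(G) = 3 exactly.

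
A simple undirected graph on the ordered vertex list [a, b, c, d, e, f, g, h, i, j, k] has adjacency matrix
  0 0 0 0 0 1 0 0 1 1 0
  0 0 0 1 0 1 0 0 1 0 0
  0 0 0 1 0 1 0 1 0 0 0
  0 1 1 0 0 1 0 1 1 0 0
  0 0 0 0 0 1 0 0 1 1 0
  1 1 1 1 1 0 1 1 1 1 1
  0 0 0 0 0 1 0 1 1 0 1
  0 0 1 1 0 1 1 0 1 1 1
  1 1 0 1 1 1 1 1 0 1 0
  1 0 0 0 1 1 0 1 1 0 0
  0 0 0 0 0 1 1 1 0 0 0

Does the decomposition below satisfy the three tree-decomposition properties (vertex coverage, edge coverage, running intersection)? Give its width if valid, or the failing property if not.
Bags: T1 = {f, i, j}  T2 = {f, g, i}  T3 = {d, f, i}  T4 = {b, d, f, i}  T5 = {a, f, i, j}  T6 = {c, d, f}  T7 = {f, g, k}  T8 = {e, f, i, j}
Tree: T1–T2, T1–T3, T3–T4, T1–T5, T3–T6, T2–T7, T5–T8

No — vertex h appears in no bag.

A tree decomposition must satisfy three properties: every vertex lies in some bag; for every edge, both endpoints lie together in some bag; and for every vertex, the bags containing it form a connected subtree. Here vertex h appears in no bag, so the decomposition is invalid.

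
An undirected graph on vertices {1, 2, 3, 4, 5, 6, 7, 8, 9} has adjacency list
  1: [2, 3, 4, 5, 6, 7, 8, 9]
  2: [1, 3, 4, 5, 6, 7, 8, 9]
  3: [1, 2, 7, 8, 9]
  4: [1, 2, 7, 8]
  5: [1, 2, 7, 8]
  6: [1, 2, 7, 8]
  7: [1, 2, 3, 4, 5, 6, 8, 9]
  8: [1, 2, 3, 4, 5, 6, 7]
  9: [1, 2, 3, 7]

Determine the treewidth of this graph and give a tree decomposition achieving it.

Each bag holds 5 vertices, so the decomposition has width 4, which upper-bounds the treewidth. Conversely, {1, 2, 3, 7, 8} is a clique of size 5, and the vertices of any clique must share a bag in every tree decomposition; so some bag has ≥ 5 vertices and tw(G) ≥ 4. Hence tw(G) = 4 exactly.

Treewidth 4.
Bags: B1 = {1, 2, 3, 7, 8}  B2 = {1, 2, 5, 7, 8}  B3 = {1, 2, 3, 7, 9}  B4 = {1, 2, 4, 7, 8}  B5 = {1, 2, 6, 7, 8}
Tree: B1–B2, B1–B3, B2–B4, B1–B5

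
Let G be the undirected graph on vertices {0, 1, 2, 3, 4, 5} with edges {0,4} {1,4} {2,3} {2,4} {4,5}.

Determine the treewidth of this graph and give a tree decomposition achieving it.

Every bag has size at most 2, so the width is 2 − 1 = 1 and tw(G) ≤ 1. Since G has at least one edge (e.g. 4–5), it is not an edgeless graph, so tw(G) ≥ 1. Therefore the treewidth is 1.

Treewidth 1.
Bags: B1 = {4, 5}  B2 = {2, 4}  B3 = {2, 3}  B4 = {1, 4}  B5 = {0, 4}
Tree: B1–B2, B2–B3, B2–B4, B4–B5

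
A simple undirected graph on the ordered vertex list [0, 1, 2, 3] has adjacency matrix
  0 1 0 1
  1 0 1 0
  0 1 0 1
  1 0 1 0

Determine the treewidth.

A width-2 tree decomposition is:
Bags: B1 = {0, 1, 3}  B2 = {1, 2, 3}
Tree: B1–B2
The largest bag has 3 vertices, giving width 2; this decomposition certifies tw(G) ≤ 2. For the lower bound, G contains the cycle 3–0–1–2–3, so G is not a forest; only forests have treewidth ≤ 1, hence tw(G) ≥ 2. Hence tw(G) = 2 exactly.

2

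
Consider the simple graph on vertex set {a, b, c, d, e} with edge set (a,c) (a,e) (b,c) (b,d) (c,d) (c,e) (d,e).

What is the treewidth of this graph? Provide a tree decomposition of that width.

Every bag has size at most 3, so the width is 3 − 1 = 2 and tw(G) ≤ 2. Conversely, {c, d, e} is a clique of size 3, and the vertices of any clique must share a bag in every tree decomposition; so some bag has ≥ 3 vertices and tw(G) ≥ 2. Combining the bounds, tw(G) = 2.

Treewidth 2.
One optimal decomposition is:
Bags: B1 = {c, d, e}  B2 = {a, c, e}  B3 = {b, c, d}
Tree: B1–B2, B1–B3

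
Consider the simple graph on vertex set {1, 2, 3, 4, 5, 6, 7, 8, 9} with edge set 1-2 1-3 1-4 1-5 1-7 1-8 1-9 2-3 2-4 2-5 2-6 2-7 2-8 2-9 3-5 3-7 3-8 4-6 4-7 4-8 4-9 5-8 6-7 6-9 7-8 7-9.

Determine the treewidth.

4

A width-4 tree decomposition is:
Bags: B1 = {1, 2, 4, 7, 9}  B2 = {1, 2, 4, 7, 8}  B3 = {2, 4, 6, 7, 9}  B4 = {1, 2, 3, 7, 8}  B5 = {1, 2, 3, 5, 8}
Tree: B1–B2, B1–B3, B2–B4, B4–B5
The largest bag has 5 vertices, giving width 4; this decomposition certifies tw(G) ≤ 4. On the other hand G contains the 5-clique {1, 2, 3, 5, 8}. A clique must lie in a single bag of any decomposition, so no decomposition can have width below 4. The upper and lower bounds meet at 4, so that is the treewidth.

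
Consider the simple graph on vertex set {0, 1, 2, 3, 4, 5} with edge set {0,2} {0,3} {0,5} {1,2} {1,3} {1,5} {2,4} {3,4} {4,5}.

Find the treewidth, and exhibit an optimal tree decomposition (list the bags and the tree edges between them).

Treewidth 3.
Bags: B1 = {2, 3, 4, 5}  B2 = {0, 2, 3, 5}  B3 = {1, 2, 3, 5}
Tree: B1–B2, B2–B3

Every bag has size at most 4, so the width is 4 − 1 = 3 and tw(G) ≤ 3. For the lower bound: the 4 vertex sets {2,4}, {0,3}, {5}, {1} are disjoint, each induces a connected subgraph, and every pair is joined by at least one edge of G. Contracting each set to a single vertex therefore yields K_{4} as a minor, and since treewidth is minor-monotone, tw(G) ≥ tw(K_{4}) = 3. Combining the bounds, tw(G) = 3.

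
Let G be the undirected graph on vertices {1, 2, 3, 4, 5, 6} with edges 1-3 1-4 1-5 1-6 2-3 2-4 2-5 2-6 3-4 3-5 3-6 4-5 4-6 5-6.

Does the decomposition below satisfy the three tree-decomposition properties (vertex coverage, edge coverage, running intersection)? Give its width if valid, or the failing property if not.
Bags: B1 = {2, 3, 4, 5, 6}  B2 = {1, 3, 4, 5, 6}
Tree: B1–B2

Yes; width 4.

Checking the three conditions: (i) the bags cover all of {1, 2, 3, 4, 5, 6}; (ii) for each edge, some bag contains both endpoints; (iii) the bags containing any fixed vertex form a subtree. All hold, so the decomposition is valid with width 5 − 1 = 4.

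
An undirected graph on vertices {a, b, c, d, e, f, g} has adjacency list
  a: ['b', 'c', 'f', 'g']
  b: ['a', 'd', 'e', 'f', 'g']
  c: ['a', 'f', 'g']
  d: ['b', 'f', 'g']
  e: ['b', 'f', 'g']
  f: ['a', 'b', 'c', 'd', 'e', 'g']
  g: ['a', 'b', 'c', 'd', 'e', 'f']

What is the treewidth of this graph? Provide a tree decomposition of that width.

Treewidth 3.
One such decomposition:
Bags: B1 = {b, e, f, g}  B2 = {a, b, f, g}  B3 = {b, d, f, g}  B4 = {a, c, f, g}
Tree: B1–B2, B1–B3, B2–B4

Each bag holds 4 vertices, so the decomposition has width 3, which upper-bounds the treewidth. For the lower bound, the 4 vertices {a, c, f, g} are pairwise adjacent, and any tree decomposition puts a clique entirely inside one bag — forcing width ≥ 3. Combining the bounds, tw(G) = 3.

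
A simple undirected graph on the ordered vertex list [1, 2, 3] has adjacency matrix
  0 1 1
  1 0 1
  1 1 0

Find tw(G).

2

A width-2 tree decomposition is:
Bags: B1 = {1, 2, 3}
Tree: (single bag)
With just one bag of size 3, the width is 3 − 1 = 2, so tw(G) ≤ 2. Conversely, {1, 2, 3} is a clique of size 3, and the vertices of any clique must share a bag in every tree decomposition; so some bag has ≥ 3 vertices and tw(G) ≥ 2. Combining the bounds, tw(G) = 2.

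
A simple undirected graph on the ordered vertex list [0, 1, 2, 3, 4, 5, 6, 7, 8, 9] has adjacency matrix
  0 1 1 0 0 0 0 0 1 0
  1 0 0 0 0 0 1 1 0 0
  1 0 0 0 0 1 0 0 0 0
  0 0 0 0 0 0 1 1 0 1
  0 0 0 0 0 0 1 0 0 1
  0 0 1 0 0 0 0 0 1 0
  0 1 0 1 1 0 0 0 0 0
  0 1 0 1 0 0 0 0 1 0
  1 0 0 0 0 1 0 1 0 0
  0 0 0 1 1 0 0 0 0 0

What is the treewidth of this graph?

A width-2 tree decomposition is:
Bags: B1 = {2, 5, 8}  B2 = {0, 2, 8}  B3 = {0, 7, 8}  B4 = {0, 1, 7}  B5 = {1, 3, 7}  B6 = {1, 3, 6}  B7 = {3, 6, 9}  B8 = {4, 6, 9}
Tree: B1–B2, B2–B3, B3–B4, B4–B5, B5–B6, B6–B7, B7–B8
Each bag holds 3 vertices, so the decomposition has width 2, which upper-bounds the treewidth. For the lower bound, G contains the cycle 5–2–0–8–5, so G is not a forest; only forests have treewidth ≤ 1, hence tw(G) ≥ 2. Therefore the treewidth is 2.

2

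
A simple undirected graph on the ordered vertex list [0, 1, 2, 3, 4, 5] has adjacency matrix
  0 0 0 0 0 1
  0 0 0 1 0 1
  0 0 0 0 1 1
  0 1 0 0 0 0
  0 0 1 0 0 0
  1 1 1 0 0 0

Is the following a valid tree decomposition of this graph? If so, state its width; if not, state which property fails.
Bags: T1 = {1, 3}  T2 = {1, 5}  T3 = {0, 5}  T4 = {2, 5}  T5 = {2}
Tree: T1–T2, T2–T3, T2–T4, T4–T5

A tree decomposition must satisfy three properties: every vertex lies in some bag; for every edge, both endpoints lie together in some bag; and for every vertex, the bags containing it form a connected subtree. Here vertex 4 appears in no bag, so the decomposition is invalid.

No — vertex 4 appears in no bag.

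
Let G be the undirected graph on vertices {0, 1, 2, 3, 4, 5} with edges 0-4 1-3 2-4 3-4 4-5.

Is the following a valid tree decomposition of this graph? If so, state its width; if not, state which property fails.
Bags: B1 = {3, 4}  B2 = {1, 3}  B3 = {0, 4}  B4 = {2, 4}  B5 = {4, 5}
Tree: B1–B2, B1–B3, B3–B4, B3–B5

Every vertex of G appears in some bag (union = {0, 1, 2, 3, 4, 5}); every edge is covered by a bag; and for each vertex v the set of bags containing v is connected in the bag tree. The decomposition is therefore valid. The largest bag has 2 vertices, so the width is 1.

Yes; width 1.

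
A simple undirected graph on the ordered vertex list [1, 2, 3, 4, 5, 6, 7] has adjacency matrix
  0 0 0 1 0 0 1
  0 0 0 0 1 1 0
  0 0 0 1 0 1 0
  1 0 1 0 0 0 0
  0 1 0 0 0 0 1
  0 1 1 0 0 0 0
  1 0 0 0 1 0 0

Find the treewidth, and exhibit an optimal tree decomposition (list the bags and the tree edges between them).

The largest bag has 3 vertices, giving width 2; this decomposition certifies tw(G) ≤ 2. The edges 3–6–2–5–7–1–4–3 form a cycle, so G is not a tree and its treewidth is at least 2. The upper and lower bounds meet at 2, so that is the treewidth.

Treewidth 2.
Bags: B1 = {2, 3, 6}  B2 = {2, 3, 5}  B3 = {3, 5, 7}  B4 = {1, 3, 7}  B5 = {1, 3, 4}
Tree: B1–B2, B2–B3, B3–B4, B4–B5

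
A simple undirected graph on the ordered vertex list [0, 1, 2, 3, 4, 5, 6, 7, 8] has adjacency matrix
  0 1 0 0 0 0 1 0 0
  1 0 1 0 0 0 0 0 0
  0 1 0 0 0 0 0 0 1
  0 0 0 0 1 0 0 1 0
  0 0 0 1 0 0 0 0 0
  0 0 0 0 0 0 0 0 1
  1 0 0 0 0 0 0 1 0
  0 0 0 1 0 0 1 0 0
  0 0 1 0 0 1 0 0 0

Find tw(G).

1

A width-1 tree decomposition is:
Bags: B1 = {5, 8}  B2 = {2, 8}  B3 = {1, 2}  B4 = {0, 1}  B5 = {0, 6}  B6 = {6, 7}  B7 = {3, 7}  B8 = {3, 4}
Tree: B1–B2, B2–B3, B3–B4, B4–B5, B5–B6, B6–B7, B7–B8
Each bag holds 2 vertices, so the decomposition has width 1, which upper-bounds the treewidth. Any graph with an edge has treewidth ≥ 1, and G has the edge 5–8. Combining the bounds, tw(G) = 1.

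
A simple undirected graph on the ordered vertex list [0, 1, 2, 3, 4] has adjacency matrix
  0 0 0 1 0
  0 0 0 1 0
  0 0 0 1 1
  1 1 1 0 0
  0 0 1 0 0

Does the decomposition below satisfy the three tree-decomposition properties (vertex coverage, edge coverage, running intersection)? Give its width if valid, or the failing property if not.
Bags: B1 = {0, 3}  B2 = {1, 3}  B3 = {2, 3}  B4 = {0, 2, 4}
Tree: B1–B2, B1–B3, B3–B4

A tree decomposition must satisfy three properties: every vertex lies in some bag; for every edge, both endpoints lie together in some bag; and for every vertex, the bags containing it form a connected subtree. Here bags containing vertex 0 are not connected in the tree, so the decomposition is invalid.

No — bags containing vertex 0 are not connected in the tree.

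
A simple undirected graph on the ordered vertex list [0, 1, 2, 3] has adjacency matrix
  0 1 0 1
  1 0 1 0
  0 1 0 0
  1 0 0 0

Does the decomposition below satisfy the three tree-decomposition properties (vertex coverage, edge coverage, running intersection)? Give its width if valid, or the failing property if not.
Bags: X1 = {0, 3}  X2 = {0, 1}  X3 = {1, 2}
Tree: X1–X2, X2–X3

Vertex coverage: the bags together contain {0, 1, 2, 3}, the full vertex set. Edge coverage: each edge of G has both endpoints in at least one bag. Running intersection: for every vertex, the bags containing it form a connected subtree. All three properties hold, so this is a valid tree decomposition of width max|bag| − 1 = 1, and hence tw(G) ≤ 1.

Yes; width 1.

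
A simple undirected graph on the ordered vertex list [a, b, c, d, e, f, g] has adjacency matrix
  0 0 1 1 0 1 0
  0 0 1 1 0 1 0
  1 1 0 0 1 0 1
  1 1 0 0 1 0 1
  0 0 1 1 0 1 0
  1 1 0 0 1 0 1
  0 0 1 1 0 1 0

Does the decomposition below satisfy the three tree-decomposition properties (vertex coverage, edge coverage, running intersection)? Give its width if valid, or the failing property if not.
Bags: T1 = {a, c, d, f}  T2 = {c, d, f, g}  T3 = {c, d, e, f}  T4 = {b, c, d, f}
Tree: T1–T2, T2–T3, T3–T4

Yes; width 3.

Checking the three conditions: (i) the bags cover all of {a, b, c, d, e, f, g}; (ii) for each edge, some bag contains both endpoints; (iii) the bags containing any fixed vertex form a subtree. All hold, so the decomposition is valid with width 4 − 1 = 3.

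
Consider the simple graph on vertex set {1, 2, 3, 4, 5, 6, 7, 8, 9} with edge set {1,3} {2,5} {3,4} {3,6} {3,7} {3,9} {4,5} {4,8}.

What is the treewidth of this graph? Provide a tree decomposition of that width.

Treewidth 1.
One such decomposition:
Bags: B1 = {3, 9}  B2 = {3, 4}  B3 = {3, 6}  B4 = {4, 5}  B5 = {1, 3}  B6 = {3, 7}  B7 = {4, 8}  B8 = {2, 5}
Tree: B1–B2, B1–B3, B2–B4, B1–B5, B3–B6, B4–B7, B4–B8

The largest bag has 2 vertices, giving width 1; this decomposition certifies tw(G) ≤ 1. G has an edge, so its treewidth is at least 1. Combining the bounds, tw(G) = 1.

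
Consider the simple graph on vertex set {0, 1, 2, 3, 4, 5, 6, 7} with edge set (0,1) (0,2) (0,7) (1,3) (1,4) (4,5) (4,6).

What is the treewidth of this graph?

A width-1 tree decomposition is:
Bags: B1 = {1, 4}  B2 = {0, 1}  B3 = {0, 7}  B4 = {4, 5}  B5 = {4, 6}  B6 = {1, 3}  B7 = {0, 2}
Tree: B1–B2, B2–B3, B1–B4, B1–B5, B2–B6, B3–B7
The largest bag has 2 vertices, giving width 1; this decomposition certifies tw(G) ≤ 1. Any graph with an edge has treewidth ≥ 1, and G has the edge 1–4. Therefore the treewidth is 1.

1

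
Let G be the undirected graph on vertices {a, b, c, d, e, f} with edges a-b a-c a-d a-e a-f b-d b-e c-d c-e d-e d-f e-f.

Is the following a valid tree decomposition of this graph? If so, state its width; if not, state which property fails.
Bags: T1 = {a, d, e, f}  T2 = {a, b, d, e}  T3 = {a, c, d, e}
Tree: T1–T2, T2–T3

Yes; width 3.

Every vertex of G appears in some bag (union = {a, b, c, d, e, f}); every edge is covered by a bag; and for each vertex v the set of bags containing v is connected in the bag tree. The decomposition is therefore valid. The largest bag has 4 vertices, so the width is 3.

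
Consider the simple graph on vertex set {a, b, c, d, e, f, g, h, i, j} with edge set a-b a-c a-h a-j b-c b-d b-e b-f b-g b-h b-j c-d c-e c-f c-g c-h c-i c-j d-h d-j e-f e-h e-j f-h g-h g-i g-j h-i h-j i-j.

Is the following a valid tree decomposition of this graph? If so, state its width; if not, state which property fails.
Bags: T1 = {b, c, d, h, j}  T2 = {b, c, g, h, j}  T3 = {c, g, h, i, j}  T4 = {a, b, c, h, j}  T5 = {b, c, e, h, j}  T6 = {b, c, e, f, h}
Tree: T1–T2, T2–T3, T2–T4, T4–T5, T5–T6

Checking the three conditions: (i) the bags cover all of {a, b, c, d, e, f, g, h, i, j}; (ii) for each edge, some bag contains both endpoints; (iii) the bags containing any fixed vertex form a subtree. All hold, so the decomposition is valid with width 5 − 1 = 4.

Yes; width 4.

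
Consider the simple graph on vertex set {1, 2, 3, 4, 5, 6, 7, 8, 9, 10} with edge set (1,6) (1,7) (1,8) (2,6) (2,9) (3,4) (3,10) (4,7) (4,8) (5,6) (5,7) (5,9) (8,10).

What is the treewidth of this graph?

2

A width-2 tree decomposition is:
Bags: B1 = {2, 5, 9}  B2 = {2, 5, 6}  B3 = {5, 6, 7}  B4 = {1, 6, 7}  B5 = {1, 4, 7}  B6 = {1, 4, 8}  B7 = {3, 4, 8}  B8 = {3, 8, 10}
Tree: B1–B2, B2–B3, B3–B4, B4–B5, B5–B6, B6–B7, B7–B8
Every bag has size at most 3, so the width is 3 − 1 = 2 and tw(G) ≤ 2. Since 9–2–6–5–9 is a cycle in G, G is not acyclic. Forests are exactly the graphs of treewidth ≤ 1, so tw(G) ≥ 2. Combining the bounds, tw(G) = 2.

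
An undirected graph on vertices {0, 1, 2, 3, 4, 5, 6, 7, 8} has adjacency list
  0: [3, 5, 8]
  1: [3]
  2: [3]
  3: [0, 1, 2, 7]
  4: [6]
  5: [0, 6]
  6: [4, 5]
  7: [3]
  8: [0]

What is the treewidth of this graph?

1

A width-1 tree decomposition is:
Bags: B1 = {1, 3}  B2 = {0, 3}  B3 = {3, 7}  B4 = {0, 5}  B5 = {5, 6}  B6 = {2, 3}  B7 = {4, 6}  B8 = {0, 8}
Tree: B1–B2, B1–B3, B2–B4, B4–B5, B1–B6, B5–B7, B4–B8
Each bag holds 2 vertices, so the decomposition has width 1, which upper-bounds the treewidth. Since G has at least one edge (e.g. 3–1), it is not an edgeless graph, so tw(G) ≥ 1. Combining the bounds, tw(G) = 1.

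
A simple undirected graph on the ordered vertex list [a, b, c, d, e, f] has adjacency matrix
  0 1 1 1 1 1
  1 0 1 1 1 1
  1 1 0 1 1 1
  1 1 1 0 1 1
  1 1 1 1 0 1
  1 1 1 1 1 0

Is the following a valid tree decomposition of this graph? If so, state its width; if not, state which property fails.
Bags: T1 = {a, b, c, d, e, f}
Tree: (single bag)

Checking the three conditions: (i) the bags cover all of {a, b, c, d, e, f}; (ii) for each edge, some bag contains both endpoints; (iii) the bags containing any fixed vertex form a subtree. All hold, so the decomposition is valid with width 6 − 1 = 5.

Yes; width 5.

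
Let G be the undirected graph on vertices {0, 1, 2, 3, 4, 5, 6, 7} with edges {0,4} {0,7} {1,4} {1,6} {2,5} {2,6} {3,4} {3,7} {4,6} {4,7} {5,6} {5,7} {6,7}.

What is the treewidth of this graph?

2

A width-2 tree decomposition is:
Bags: B1 = {4, 6, 7}  B2 = {3, 4, 7}  B3 = {5, 6, 7}  B4 = {0, 4, 7}  B5 = {1, 4, 6}  B6 = {2, 5, 6}
Tree: B1–B2, B1–B3, B1–B4, B1–B5, B3–B6
The largest bag has 3 vertices, giving width 2; this decomposition certifies tw(G) ≤ 2. For the lower bound, the 3 vertices {2, 5, 6} are pairwise adjacent, and any tree decomposition puts a clique entirely inside one bag — forcing width ≥ 2. The upper and lower bounds meet at 2, so that is the treewidth.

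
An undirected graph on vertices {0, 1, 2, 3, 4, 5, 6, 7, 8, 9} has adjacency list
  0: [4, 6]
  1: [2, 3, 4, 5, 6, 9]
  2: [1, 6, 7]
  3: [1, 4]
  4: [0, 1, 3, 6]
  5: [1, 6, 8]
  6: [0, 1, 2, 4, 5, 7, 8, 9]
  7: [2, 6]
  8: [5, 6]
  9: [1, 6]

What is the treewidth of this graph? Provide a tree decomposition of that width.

Each bag holds 3 vertices, so the decomposition has width 2, which upper-bounds the treewidth. On the other hand G contains the 3-clique {1, 3, 4}. A clique must lie in a single bag of any decomposition, so no decomposition can have width below 2. Hence tw(G) = 2 exactly.

Treewidth 2.
One optimal decomposition is:
Bags: B1 = {1, 4, 6}  B2 = {1, 3, 4}  B3 = {1, 6, 9}  B4 = {0, 4, 6}  B5 = {1, 5, 6}  B6 = {1, 2, 6}  B7 = {2, 6, 7}  B8 = {5, 6, 8}
Tree: B1–B2, B1–B3, B1–B4, B1–B5, B5–B6, B6–B7, B5–B8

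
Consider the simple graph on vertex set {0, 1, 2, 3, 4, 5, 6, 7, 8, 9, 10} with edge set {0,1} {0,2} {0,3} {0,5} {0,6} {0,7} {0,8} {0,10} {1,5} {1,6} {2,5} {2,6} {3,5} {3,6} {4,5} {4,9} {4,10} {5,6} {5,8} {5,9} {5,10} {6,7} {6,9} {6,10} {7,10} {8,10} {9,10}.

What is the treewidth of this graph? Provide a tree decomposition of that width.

Every bag has size at most 4, so the width is 4 − 1 = 3 and tw(G) ≤ 3. On the other hand G contains the 4-clique {0, 5, 8, 10}. A clique must lie in a single bag of any decomposition, so no decomposition can have width below 3. Hence tw(G) = 3 exactly.

Treewidth 3.
Bags: B1 = {0, 5, 6, 10}  B2 = {0, 6, 7, 10}  B3 = {5, 6, 9, 10}  B4 = {0, 3, 5, 6}  B5 = {0, 5, 8, 10}  B6 = {0, 1, 5, 6}  B7 = {0, 2, 5, 6}  B8 = {4, 5, 9, 10}
Tree: B1–B2, B1–B3, B1–B4, B1–B5, B4–B6, B6–B7, B3–B8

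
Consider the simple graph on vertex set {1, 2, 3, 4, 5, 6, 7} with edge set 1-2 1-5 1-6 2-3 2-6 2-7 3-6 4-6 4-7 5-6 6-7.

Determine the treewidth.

2

A width-2 tree decomposition is:
Bags: B1 = {1, 5, 6}  B2 = {1, 2, 6}  B3 = {2, 3, 6}  B4 = {2, 6, 7}  B5 = {4, 6, 7}
Tree: B1–B2, B2–B3, B2–B4, B4–B5
Every bag has size at most 3, so the width is 3 − 1 = 2 and tw(G) ≤ 2. For the lower bound, the 3 vertices {1, 2, 6} are pairwise adjacent, and any tree decomposition puts a clique entirely inside one bag — forcing width ≥ 2. Combining the bounds, tw(G) = 2.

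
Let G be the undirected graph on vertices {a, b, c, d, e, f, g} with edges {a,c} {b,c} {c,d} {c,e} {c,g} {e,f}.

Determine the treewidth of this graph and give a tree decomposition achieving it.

Treewidth 1.
One such decomposition:
Bags: B1 = {e, f}  B2 = {c, e}  B3 = {c, d}  B4 = {a, c}  B5 = {c, g}  B6 = {b, c}
Tree: B1–B2, B2–B3, B3–B4, B2–B5, B5–B6

The largest bag has 2 vertices, giving width 1; this decomposition certifies tw(G) ≤ 1. Since G has at least one edge (e.g. e–f), it is not an edgeless graph, so tw(G) ≥ 1. Hence tw(G) = 1 exactly.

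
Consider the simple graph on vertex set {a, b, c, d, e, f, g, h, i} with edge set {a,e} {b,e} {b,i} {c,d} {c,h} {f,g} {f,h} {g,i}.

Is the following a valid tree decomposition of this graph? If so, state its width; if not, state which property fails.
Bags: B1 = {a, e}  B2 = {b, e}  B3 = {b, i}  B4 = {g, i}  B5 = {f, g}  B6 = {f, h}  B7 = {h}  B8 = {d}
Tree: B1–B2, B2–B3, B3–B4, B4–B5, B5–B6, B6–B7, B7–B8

A tree decomposition must satisfy three properties: every vertex lies in some bag; for every edge, both endpoints lie together in some bag; and for every vertex, the bags containing it form a connected subtree. Here vertex c appears in no bag, so the decomposition is invalid.

No — vertex c appears in no bag.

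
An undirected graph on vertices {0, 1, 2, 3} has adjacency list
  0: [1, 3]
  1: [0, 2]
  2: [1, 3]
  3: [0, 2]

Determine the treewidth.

A width-2 tree decomposition is:
Bags: B1 = {0, 2, 3}  B2 = {0, 1, 2}
Tree: B1–B2
The largest bag has 3 vertices, giving width 2; this decomposition certifies tw(G) ≤ 2. The edges 2–3–0–1–2 form a cycle, so G is not a tree and its treewidth is at least 2. Hence tw(G) = 2 exactly.

2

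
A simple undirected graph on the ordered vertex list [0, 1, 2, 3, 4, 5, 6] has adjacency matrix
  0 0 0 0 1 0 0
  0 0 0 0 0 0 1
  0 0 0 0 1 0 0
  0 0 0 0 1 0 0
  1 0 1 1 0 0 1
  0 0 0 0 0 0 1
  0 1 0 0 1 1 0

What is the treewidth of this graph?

1

A width-1 tree decomposition is:
Bags: B1 = {4, 6}  B2 = {1, 6}  B3 = {2, 4}  B4 = {3, 4}  B5 = {5, 6}  B6 = {0, 4}
Tree: B1–B2, B1–B3, B3–B4, B2–B5, B3–B6
Every bag has size at most 2, so the width is 2 − 1 = 1 and tw(G) ≤ 1. Since G has at least one edge (e.g. 6–4), it is not an edgeless graph, so tw(G) ≥ 1. Therefore the treewidth is 1.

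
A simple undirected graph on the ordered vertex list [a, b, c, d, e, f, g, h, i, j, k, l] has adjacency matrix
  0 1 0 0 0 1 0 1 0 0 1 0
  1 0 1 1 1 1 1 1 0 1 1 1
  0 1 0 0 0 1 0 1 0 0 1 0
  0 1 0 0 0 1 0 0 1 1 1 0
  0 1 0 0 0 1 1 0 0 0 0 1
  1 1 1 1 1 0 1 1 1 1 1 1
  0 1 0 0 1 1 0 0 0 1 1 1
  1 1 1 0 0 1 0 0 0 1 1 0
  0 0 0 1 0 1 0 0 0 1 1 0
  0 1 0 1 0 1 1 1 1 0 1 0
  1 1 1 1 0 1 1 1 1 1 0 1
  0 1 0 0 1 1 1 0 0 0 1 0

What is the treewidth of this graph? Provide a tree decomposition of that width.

Treewidth 4.
One such decomposition:
Bags: B1 = {a, b, f, h, k}  B2 = {b, f, h, j, k}  B3 = {b, f, g, j, k}  B4 = {b, d, f, j, k}  B5 = {b, c, f, h, k}  B6 = {b, f, g, k, l}  B7 = {d, f, i, j, k}  B8 = {b, e, f, g, l}
Tree: B1–B2, B2–B3, B2–B4, B1–B5, B3–B6, B4–B7, B6–B8

The largest bag has 5 vertices, giving width 4; this decomposition certifies tw(G) ≤ 4. For the lower bound, the 5 vertices {b, e, f, g, l} are pairwise adjacent, and any tree decomposition puts a clique entirely inside one bag — forcing width ≥ 4. Therefore the treewidth is 4.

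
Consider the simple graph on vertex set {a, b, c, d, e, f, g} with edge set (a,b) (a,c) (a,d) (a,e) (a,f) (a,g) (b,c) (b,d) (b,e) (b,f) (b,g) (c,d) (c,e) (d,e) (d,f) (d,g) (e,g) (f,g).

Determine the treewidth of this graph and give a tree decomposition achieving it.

Treewidth 4.
One such decomposition:
Bags: B1 = {a, b, d, e, g}  B2 = {a, b, c, d, e}  B3 = {a, b, d, f, g}
Tree: B1–B2, B1–B3

The largest bag has 5 vertices, giving width 4; this decomposition certifies tw(G) ≤ 4. On the other hand G contains the 5-clique {a, b, d, e, g}. A clique must lie in a single bag of any decomposition, so no decomposition can have width below 4. Hence tw(G) = 4 exactly.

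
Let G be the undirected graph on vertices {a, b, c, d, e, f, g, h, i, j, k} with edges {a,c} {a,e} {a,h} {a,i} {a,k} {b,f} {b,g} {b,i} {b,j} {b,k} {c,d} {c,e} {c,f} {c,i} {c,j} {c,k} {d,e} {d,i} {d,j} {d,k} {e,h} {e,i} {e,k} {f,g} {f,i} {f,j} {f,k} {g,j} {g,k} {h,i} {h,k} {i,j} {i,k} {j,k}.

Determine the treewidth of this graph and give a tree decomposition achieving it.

Treewidth 4.
One such decomposition:
Bags: B1 = {c, d, i, j, k}  B2 = {c, d, e, i, k}  B3 = {a, c, e, i, k}  B4 = {c, f, i, j, k}  B5 = {b, f, i, j, k}  B6 = {a, e, h, i, k}  B7 = {b, f, g, j, k}
Tree: B1–B2, B2–B3, B1–B4, B4–B5, B3–B6, B5–B7

The largest bag has 5 vertices, giving width 4; this decomposition certifies tw(G) ≤ 4. On the other hand G contains the 5-clique {b, f, g, j, k}. A clique must lie in a single bag of any decomposition, so no decomposition can have width below 4. The upper and lower bounds meet at 4, so that is the treewidth.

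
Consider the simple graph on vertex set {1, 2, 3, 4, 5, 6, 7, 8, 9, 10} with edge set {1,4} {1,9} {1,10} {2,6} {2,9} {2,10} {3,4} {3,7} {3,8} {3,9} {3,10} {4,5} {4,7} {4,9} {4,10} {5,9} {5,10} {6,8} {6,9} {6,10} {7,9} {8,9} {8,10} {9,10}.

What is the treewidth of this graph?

3

A width-3 tree decomposition is:
Bags: B1 = {2, 6, 9, 10}  B2 = {6, 8, 9, 10}  B3 = {3, 8, 9, 10}  B4 = {3, 4, 9, 10}  B5 = {1, 4, 9, 10}  B6 = {4, 5, 9, 10}  B7 = {3, 4, 7, 9}
Tree: B1–B2, B2–B3, B3–B4, B4–B5, B4–B6, B4–B7
The largest bag has 4 vertices, giving width 3; this decomposition certifies tw(G) ≤ 3. Conversely, {3, 8, 9, 10} is a clique of size 4, and the vertices of any clique must share a bag in every tree decomposition; so some bag has ≥ 4 vertices and tw(G) ≥ 3. Therefore the treewidth is 3.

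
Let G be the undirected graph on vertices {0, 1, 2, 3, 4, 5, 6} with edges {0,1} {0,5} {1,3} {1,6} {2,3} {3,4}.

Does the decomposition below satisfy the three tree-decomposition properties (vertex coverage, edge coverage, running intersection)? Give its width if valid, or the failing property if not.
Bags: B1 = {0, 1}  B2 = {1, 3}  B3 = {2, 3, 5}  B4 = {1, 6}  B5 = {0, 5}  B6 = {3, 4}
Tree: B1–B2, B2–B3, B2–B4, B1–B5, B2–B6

No — bags containing vertex 5 are not connected in the tree.

A tree decomposition must satisfy three properties: every vertex lies in some bag; for every edge, both endpoints lie together in some bag; and for every vertex, the bags containing it form a connected subtree. Here bags containing vertex 5 are not connected in the tree, so the decomposition is invalid.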